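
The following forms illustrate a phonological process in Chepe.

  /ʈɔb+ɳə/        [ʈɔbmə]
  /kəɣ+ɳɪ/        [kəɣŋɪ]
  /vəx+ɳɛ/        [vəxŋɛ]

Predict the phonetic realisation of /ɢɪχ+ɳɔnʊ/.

The data show progressive place assimilation: /ɳ/ → [m] after /b/; /ɳ/ → [ŋ] after /ɣ/; /ɳ/ → [ŋ] after /x/. In each pair only place changes, matching the preceding consonant, while manner and voice stay constant.
The rule targets /ɳ/ (voiced retroflex nasal), which sits after the trigger /χ/ (uvular).
The voiced uvular nasal is [ɴ], so /ɳ/ → [ɴ].

[ɢɪχɴɔnʊ]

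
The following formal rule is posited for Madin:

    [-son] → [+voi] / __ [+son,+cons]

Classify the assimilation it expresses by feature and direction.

The structural change is [+voi], and the conditioning segment [+son,+cons] (a sonorant consonant) is itself voiced, so the target comes to share the voicing of its neighbour — voicing assimilation.
Since the environment is written after the underscore, the trigger follows the target; the direction is regressive.

regressive voicing assimilation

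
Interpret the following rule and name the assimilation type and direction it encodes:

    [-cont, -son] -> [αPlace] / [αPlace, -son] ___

The shared variable α links the value of the place features (abbreviated [Place]) on the target to the same value on the neighbouring segment, so place is the feature that assimilates.
The conditioning segment sits to the left of the focus bar, meaning the trigger precedes the segment that changes — progressive assimilation.

progressive place assimilation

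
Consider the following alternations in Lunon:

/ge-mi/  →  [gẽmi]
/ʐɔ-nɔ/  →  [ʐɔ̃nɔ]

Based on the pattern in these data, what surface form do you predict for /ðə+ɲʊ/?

[ðə̃ɲʊ]

The data show regressive nasality assimilation (vowel nasalisation): /e/ → [ẽ] before /m/; /ɔ/ → [ɔ̃] before /n/ — a vowel is nasalised by an immediately following nasal consonant.
/ə/ sits next to the nasal /ɲ/ and is therefore nasalised to [ə̃].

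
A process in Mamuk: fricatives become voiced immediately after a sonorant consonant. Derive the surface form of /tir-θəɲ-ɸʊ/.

/θ/ is a voiceless dental fricative. The preceding trigger /r/ is voiced, so /θ/ must become voiced as well.
A voiced dental fricative is [ð], so the surface segment is [ð].
The same rule applies at the second boundary: /ɸ/ → [β] next to /ɲ/.

[tirðəɲβʊ]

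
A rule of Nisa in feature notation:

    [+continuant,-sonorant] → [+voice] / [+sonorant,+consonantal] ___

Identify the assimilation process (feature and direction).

The target ([+continuant,-sonorant], fricatives) acquires [+voice] next to a sonorant consonant ([+sonorant,+consonantal]) — it takes on the voicing of its neighbour, so the feature that spreads is voicing.
The conditioning segment sits to the left of the focus bar, meaning the trigger precedes the segment that changes — progressive assimilation.

progressive voicing assimilation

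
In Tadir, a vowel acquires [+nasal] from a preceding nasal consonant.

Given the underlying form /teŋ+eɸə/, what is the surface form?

The vowel /e/ is adjacent to the preceding nasal /ŋ/, so it acquires [+nasal] and surfaces as [ẽ].

[teŋẽɸə]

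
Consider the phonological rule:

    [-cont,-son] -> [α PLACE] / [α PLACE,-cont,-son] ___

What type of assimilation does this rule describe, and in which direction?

The rule copies the place features (abbreviated [PLACE]) from the environment onto the target, so the assimilating feature is place.
The conditioning segment sits to the left of the focus bar, meaning the trigger precedes the segment that changes — progressive assimilation.

progressive place assimilation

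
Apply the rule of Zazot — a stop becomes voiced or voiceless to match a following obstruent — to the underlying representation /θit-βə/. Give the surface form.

[θidβə]

The rule targets /t/ (voiceless alveolar stop), which sits before the trigger /β/ (voiced).
The voiced alveolar stop is [d], so /t/ → [d].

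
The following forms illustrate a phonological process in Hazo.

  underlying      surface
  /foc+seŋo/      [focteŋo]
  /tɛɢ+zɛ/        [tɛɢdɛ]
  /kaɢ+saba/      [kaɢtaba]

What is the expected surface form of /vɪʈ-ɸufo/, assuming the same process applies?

[vɪʈpufo]

The data show progressive manner assimilation: /s/ → [t] after /c/; /z/ → [d] after /ɢ/; /s/ → [t] after /ɢ/. In each pair only manner changes, matching the preceding consonant, while place and voice stay constant.
/ɸ/ is a voiceless bilabial fricative. The preceding trigger /ʈ/ is a stop, so /ɸ/ must become a stop as well.
Changing only its manner to stop gives [p] — the voiceless bilabial stop.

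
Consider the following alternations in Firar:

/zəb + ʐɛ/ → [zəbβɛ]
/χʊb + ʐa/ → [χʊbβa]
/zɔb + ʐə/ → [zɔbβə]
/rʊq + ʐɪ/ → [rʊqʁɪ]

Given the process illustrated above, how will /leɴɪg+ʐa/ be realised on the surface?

The data show progressive place assimilation: /ʐ/ → [β] after /b/; /ʐ/ → [ʁ] after /q/. In each pair only place changes, matching the preceding consonant, while manner and voice stay constant.
/ʐ/ is a voiced retroflex fricative. The preceding trigger /g/ is velar, so /ʐ/ must become velar as well.
A voiced velar fricative is [ɣ], so the surface segment is [ɣ].

[leɴɪgɣa]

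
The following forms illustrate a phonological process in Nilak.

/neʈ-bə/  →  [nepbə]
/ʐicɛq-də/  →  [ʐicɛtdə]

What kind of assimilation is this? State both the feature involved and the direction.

The segment that alternates is /ʈ/, which surfaces as [p] when adjacent to /b/.
/ʈ/ is retroflex while /b/ is bilabial; the output [p] is bilabial, matching the trigger — so the feature that spreads is place.
Manner and voice are unchanged, so the assimilation is partial, not total.
Checking the remaining alternation: /q/ → [t] before /d/ (uvular → alveolar, matching alveolar) — only place changes, and always toward the following segment.
The trigger is the following segment, so the direction is regressive (anticipatory).

regressive place assimilation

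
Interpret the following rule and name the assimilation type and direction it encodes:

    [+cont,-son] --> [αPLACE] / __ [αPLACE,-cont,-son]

The shared variable α links the value of the place features (abbreviated [PLACE]) on the target to the same value on the neighbouring segment, so place is the feature that assimilates.
Since the environment is written after the underscore, the trigger follows the target; the direction is regressive.

regressive place assimilation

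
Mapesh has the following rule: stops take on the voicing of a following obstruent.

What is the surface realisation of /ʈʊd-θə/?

/d/ is a voiced alveolar stop. The following trigger /θ/ is voiceless, so /d/ must become voiceless as well.
Changing only its voicing to voiceless gives [t] — the voiceless alveolar stop.

[ʈʊtθə]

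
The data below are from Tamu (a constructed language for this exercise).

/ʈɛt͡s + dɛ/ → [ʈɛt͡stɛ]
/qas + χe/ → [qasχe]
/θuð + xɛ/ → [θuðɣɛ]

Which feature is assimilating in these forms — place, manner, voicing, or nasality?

The segment that alternates is /d/, which surfaces as [t] when adjacent to /t͡s/.
/d/ is voiced while /t͡s/ is voiceless; the output [t] is voiceless, matching the trigger — so the feature that spreads is voicing.
The other alternating form patterns the same way: /x/ → [ɣ] after /ð/ (voiceless → voiced, matching voiced) — only voicing changes, and always toward the preceding segment.
Nothing changes in [qasχe]: there the adjacent consonants already agree in voicing (/χ/ and /s/ are both voiceless), so this form is consistent with the same rule.

voicing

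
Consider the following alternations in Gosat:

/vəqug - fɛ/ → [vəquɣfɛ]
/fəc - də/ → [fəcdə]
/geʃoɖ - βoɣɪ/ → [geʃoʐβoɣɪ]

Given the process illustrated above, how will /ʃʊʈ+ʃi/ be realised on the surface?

[ʃʊʂʃi]

The data show regressive manner assimilation: /g/ → [ɣ] before /f/; /ɖ/ → [ʐ] before /β/. In each pair only manner changes, matching the following consonant, while place and voice stay constant.
No alternation appears in [fəcdə]: there the adjacent consonants already agree in manner (/c/ and /d/ are both stops), so this form is consistent with the same rule.
The rule targets /ʈ/ (voiceless retroflex stop), which sits before the trigger /ʃ/ (fricative).
Changing only its manner to fricative gives [ʂ] — the voiceless retroflex fricative.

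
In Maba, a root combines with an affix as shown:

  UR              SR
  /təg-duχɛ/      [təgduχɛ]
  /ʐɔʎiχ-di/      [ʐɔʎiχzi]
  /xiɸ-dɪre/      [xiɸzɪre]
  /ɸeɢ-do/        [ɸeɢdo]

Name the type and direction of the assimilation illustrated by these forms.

The segment that alternates is /d/, which surfaces as [z] when adjacent to /χ/.
The change stop → fricative matches the manner of the preceding /χ/, identifying this as manner assimilation.
Place and voice are unchanged, so the assimilation is partial, not total.
The same holds elsewhere in the data: /d/ → [z] after /ɸ/ (stop → fricative, matching a fricative) — only manner changes, and always toward the preceding segment.
No alternation appears in [təgduχɛ], [ɸeɢdo]: there the adjacent consonants already agree in manner (/d/ and /g/ are both stops; /d/ and /ɢ/ are both stops), so these forms are consistent with the same rule.
The trigger is the preceding segment, so the direction is progressive (perseverative).

progressive manner assimilation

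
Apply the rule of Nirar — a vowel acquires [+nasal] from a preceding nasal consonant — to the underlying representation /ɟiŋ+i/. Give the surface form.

/i/ sits next to the nasal /ŋ/ and is therefore nasalised to [ĩ].

[ɟiŋĩ]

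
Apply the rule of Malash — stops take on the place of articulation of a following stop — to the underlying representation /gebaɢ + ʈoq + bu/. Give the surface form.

[gebaɖʈopbu]

/ɢ/ is a voiced uvular stop. The following trigger /ʈ/ is retroflex, so /ɢ/ must become retroflex as well.
Changing only its place to retroflex gives [ɖ] — the voiced retroflex stop.
The same rule applies at the second boundary: /q/ → [p] next to /b/.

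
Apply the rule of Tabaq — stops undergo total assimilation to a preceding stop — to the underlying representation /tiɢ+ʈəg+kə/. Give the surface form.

[tiɢɢəggə]

/ʈ/ is the segment targeted by the rule; it sits immediately after /ɢ/, so it assimilates completely and surfaces as [ɢ].
The same rule applies at the second boundary: /k/ → [g] next to /g/.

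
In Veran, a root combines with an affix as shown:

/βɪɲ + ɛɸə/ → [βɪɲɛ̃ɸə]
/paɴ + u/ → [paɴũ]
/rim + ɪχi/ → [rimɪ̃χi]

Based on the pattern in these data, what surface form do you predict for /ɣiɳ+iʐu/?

[ɣiɳĩʐu]

The data show progressive nasality assimilation (vowel nasalisation): /ɛ/ → [ɛ̃] after /ɲ/; /u/ → [ũ] after /ɴ/; /ɪ/ → [ɪ̃] after /m/ — a vowel is nasalised by an immediately preceding nasal consonant.
The vowel /i/ is adjacent to the preceding nasal /ɳ/, so it acquires [+nasal] and surfaces as [ĩ].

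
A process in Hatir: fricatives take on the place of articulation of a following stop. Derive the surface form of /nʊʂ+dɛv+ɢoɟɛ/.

The rule targets /ʂ/ (voiceless retroflex fricative), which sits before the trigger /d/ (alveolar).
Changing only its place to alveolar gives [s] — the voiceless alveolar fricative.
At the second juncture, /v/ likewise becomes [ʁ] adjacent to /ɢ/.

[nʊsdɛʁɢoɟɛ]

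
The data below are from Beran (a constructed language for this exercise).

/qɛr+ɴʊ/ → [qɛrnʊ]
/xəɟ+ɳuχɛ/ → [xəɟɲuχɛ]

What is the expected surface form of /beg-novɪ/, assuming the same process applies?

The data show progressive place assimilation: /ɴ/ → [n] after /r/; /ɳ/ → [ɲ] after /ɟ/. In each pair only place changes, matching the preceding consonant, while manner and voice stay constant.
The rule targets /n/ (voiced alveolar nasal), which sits after the trigger /g/ (velar).
Changing only its place to velar gives [ŋ] — the voiced velar nasal.

[begŋovɪ]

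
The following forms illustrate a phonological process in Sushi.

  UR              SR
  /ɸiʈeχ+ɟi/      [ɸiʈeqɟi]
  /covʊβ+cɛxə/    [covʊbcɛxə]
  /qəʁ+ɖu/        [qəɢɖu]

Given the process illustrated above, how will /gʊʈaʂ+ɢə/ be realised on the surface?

[gʊʈaʈɢə]

The data show regressive manner assimilation: /χ/ → [q] before /ɟ/; /β/ → [b] before /c/; /ʁ/ → [ɢ] before /ɖ/. In each pair only manner changes, matching the following consonant, while place and voice stay constant.
The rule targets /ʂ/ (voiceless retroflex fricative), which sits before the trigger /ɢ/ (stop).
A voiceless retroflex stop is [ʈ], so the surface segment is [ʈ].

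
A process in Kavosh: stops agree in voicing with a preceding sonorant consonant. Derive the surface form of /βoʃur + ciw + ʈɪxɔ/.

/c/ is a voiceless palatal stop. The preceding trigger /r/ is voiced, so /c/ must become voiced as well.
Changing only its voicing to voiced gives [ɟ] — the voiced palatal stop.
At the second juncture, /ʈ/ likewise becomes [ɖ] adjacent to /w/.

[βoʃurɟiwɖɪxɔ]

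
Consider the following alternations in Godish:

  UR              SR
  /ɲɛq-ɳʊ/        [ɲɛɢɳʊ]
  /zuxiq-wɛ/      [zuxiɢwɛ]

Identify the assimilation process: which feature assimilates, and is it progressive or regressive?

Underlying /q/ is realised as [ɢ] next to /ɳ/; /ɳ/ itself does not change.
/q/ is voiceless while /ɳ/ is voiced; the output [ɢ] is voiced, matching the trigger — so the feature that spreads is voicing.
Place and manner are unchanged, so the assimilation is partial, not total.
The other alternating form patterns the same way: /q/ → [ɢ] before /w/ (voiceless → voiced, matching voiced) — only voicing changes, and always toward the following segment.
Since the segment that changes precedes the conditioning segment, the assimilation is regressive.

regressive voicing assimilation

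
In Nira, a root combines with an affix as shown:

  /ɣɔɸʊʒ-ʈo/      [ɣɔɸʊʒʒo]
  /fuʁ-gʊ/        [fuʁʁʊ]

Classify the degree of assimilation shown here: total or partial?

Underlying /ʈ/ is realised as [ʒ] next to /ʒ/; /ʒ/ itself does not change.
The output [ʒ] is identical to the trigger /ʒ/ — every feature (place, manner, voicing) has been copied — so this is total assimilation.
The other form behaves the same way: /g/ → [ʁ] after /ʁ/ — in each case the output is a copy of the preceding consonant.

total assimilation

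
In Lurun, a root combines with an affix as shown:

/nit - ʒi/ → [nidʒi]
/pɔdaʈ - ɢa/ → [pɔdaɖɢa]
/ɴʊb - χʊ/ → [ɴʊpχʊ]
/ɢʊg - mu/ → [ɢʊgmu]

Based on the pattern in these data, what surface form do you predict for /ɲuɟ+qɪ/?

[ɲucqɪ]

The data show regressive voicing assimilation: /t/ → [d] before /ʒ/; /ʈ/ → [ɖ] before /ɢ/; /b/ → [p] before /χ/. In each pair only voicing changes, matching the following consonant, while place and manner stay constant.
Nothing changes in [ɢʊgmu]: there the adjacent consonants already agree in voicing (/g/ and /m/ are both voiced), so this form is consistent with the same rule.
The rule targets /ɟ/ (voiced palatal stop), which sits before the trigger /q/ (voiceless).
The voiceless palatal stop is [c], so /ɟ/ → [c].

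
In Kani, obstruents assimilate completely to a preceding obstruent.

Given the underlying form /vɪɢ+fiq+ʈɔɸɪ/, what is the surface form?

/f/ is the segment targeted by the rule; it sits immediately after /ɢ/, so it assimilates completely and surfaces as [ɢ].
At the second juncture, /ʈ/ likewise becomes [q] adjacent to /q/.

[vɪɢɢiqqɔɸɪ]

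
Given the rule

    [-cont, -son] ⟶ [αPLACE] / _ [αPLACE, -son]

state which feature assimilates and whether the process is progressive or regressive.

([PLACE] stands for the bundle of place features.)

The rule copies the place features (abbreviated [PLACE]) from the environment onto the target, so the assimilating feature is place.
Since the environment is written after the underscore, the trigger follows the target; the direction is regressive.

regressive place assimilation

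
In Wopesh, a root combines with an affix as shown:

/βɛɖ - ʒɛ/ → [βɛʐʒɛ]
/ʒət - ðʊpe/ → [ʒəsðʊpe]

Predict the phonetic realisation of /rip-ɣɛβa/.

[riɸɣɛβa]

The data show regressive manner assimilation: /ɖ/ → [ʐ] before /ʒ/; /t/ → [s] before /ð/. In each pair only manner changes, matching the following consonant, while place and voice stay constant.
The rule targets /p/ (voiceless bilabial stop), which sits before the trigger /ɣ/ (fricative).
The voiceless bilabial fricative is [ɸ], so /p/ → [ɸ].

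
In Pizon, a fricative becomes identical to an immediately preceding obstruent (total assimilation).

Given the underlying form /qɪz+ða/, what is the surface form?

/ð/ is the segment targeted by the rule; it sits immediately after /z/, so it assimilates completely and surfaces as [z].

[qɪzza]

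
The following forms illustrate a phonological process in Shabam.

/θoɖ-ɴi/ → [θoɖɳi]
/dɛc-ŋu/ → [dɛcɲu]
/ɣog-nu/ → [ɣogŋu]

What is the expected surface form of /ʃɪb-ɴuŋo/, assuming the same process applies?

The data show progressive place assimilation: /ɴ/ → [ɳ] after /ɖ/; /ŋ/ → [ɲ] after /c/; /n/ → [ŋ] after /g/. In each pair only place changes, matching the preceding consonant, while manner and voice stay constant.
The rule targets /ɴ/ (voiced uvular nasal), which sits after the trigger /b/ (bilabial).
A voiced bilabial nasal is [m], so the surface segment is [m].

[ʃɪbmuŋo]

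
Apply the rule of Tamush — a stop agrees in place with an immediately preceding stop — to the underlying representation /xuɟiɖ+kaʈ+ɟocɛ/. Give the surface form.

[xuɟiɖʈaʈɖocɛ]

The rule targets /k/ (voiceless velar stop), which sits after the trigger /ɖ/ (retroflex).
A voiceless retroflex stop is [ʈ], so the surface segment is [ʈ].
The same rule applies at the second boundary: /ɟ/ → [ɖ] next to /ʈ/.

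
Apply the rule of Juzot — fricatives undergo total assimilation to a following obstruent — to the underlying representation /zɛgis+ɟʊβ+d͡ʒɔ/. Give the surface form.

[zɛgiɟɟʊd͡ʒd͡ʒɔ]

/s/ is the segment targeted by the rule; it sits immediately before /ɟ/, so it assimilates completely and surfaces as [ɟ].
At the second juncture, /β/ likewise becomes [d͡ʒ] adjacent to /d͡ʒ/.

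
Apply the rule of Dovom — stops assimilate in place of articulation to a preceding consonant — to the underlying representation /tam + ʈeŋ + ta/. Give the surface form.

[tampeŋka]

The rule targets /ʈ/ (voiceless retroflex stop), which sits after the trigger /m/ (bilabial).
A voiceless bilabial stop is [p], so the surface segment is [p].
At the second juncture, /t/ likewise becomes [k] adjacent to /ŋ/.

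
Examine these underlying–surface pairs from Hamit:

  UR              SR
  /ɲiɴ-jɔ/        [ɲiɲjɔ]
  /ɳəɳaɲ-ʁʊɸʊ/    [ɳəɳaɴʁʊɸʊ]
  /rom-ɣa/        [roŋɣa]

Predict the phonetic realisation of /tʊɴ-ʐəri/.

The data show regressive place assimilation: /ɴ/ → [ɲ] before /j/; /ɲ/ → [ɴ] before /ʁ/; /m/ → [ŋ] before /ɣ/. In each pair only place changes, matching the following consonant, while manner and voice stay constant.
The rule targets /ɴ/ (voiced uvular nasal), which sits before the trigger /ʐ/ (retroflex).
A voiced retroflex nasal is [ɳ], so the surface segment is [ɳ].

[tʊɳʐəri]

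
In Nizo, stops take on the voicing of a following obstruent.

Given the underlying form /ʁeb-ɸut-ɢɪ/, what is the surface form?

The rule targets /b/ (voiced bilabial stop), which sits before the trigger /ɸ/ (voiceless).
Changing only its voicing to voiceless gives [p] — the voiceless bilabial stop.
The same rule applies at the second boundary: /t/ → [d] next to /ɢ/.

[ʁepɸudɢɪ]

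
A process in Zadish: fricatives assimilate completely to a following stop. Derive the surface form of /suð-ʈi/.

/ð/ is the segment targeted by the rule; it sits immediately before /ʈ/, so it assimilates completely and surfaces as [ʈ].

[suʈʈi]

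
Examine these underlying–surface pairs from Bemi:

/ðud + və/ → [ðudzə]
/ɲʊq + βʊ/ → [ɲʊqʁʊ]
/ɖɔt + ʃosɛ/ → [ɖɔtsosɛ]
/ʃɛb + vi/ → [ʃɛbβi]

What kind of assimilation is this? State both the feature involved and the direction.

The segment that alternates is /v/, which surfaces as [z] when adjacent to /d/.
The change labiodental → alveolar matches the place of the preceding /d/, identifying this as place assimilation.
Manner and voice are unchanged, so the assimilation is partial, not total.
Checking the remaining alternations: /β/ → [ʁ] after /q/ (bilabial → uvular, matching uvular); /ʃ/ → [s] after /t/ (postalveolar → alveolar, matching alveolar); /v/ → [β] after /b/ (labiodental → bilabial, matching bilabial) — only place changes, and always toward the preceding segment.
Since the segment that changes follows the conditioning segment, the assimilation is progressive.

progressive place assimilation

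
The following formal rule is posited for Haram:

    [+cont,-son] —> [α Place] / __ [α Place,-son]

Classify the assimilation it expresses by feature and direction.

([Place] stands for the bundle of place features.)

regressive place assimilation

The shared variable α links the value of the place features (abbreviated [Place]) on the target to the same value on the neighbouring segment, so place is the feature that assimilates.
Since the environment is written after the underscore, the trigger follows the target; the direction is regressive.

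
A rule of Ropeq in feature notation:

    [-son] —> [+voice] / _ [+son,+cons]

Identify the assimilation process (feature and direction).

regressive voicing assimilation

The target ([-son], obstruents) acquires [+voice] next to a sonorant consonant ([+son,+cons]) — it takes on the voicing of its neighbour, so the feature that spreads is voicing.
Since the environment is written after the underscore, the trigger follows the target; the direction is regressive.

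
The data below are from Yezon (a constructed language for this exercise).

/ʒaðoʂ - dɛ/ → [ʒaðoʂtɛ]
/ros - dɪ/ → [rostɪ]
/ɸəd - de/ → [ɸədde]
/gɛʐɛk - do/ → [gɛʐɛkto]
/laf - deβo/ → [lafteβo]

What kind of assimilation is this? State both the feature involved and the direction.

progressive voicing assimilation

Comparing underlying and surface forms, /d/ → [t] is the alternation; the neighbouring /ʂ/ is constant.
/d/ is voiced while /ʂ/ is voiceless; the output [t] is voiceless, matching the trigger — so the feature that spreads is voicing.
Place and manner are unchanged, so the assimilation is partial, not total.
The same holds elsewhere in the data: /d/ → [t] after /s/ (voiced → voiceless, matching voiceless); /d/ → [t] after /k/ (voiced → voiceless, matching voiceless); /d/ → [t] after /f/ (voiced → voiceless, matching voiceless) — only voicing changes, and always toward the preceding segment.
No alternation appears in [ɸədde]: there the adjacent consonants already agree in voicing (/d/ and /d/ are both voiced), so this form is consistent with the same rule.
Since the segment that changes follows the conditioning segment, the assimilation is progressive.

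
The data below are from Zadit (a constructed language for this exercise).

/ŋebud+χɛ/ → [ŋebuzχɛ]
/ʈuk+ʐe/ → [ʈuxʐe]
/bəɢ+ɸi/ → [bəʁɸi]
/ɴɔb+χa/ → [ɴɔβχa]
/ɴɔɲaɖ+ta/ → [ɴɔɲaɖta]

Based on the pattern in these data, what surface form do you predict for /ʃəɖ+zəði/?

The data show regressive manner assimilation: /d/ → [z] before /χ/; /k/ → [x] before /ʐ/; /ɢ/ → [ʁ] before /ɸ/; /b/ → [β] before /χ/. In each pair only manner changes, matching the following consonant, while place and voice stay constant.
Nothing changes in [ɴɔɲaɖta]: there the adjacent consonants already agree in manner (/ɖ/ and /t/ are both stops), so this form is consistent with the same rule.
/ɖ/ is a voiced retroflex stop. The following trigger /z/ is a fricative, so /ɖ/ must become a fricative as well.
The voiced retroflex fricative is [ʐ], so /ɖ/ → [ʐ].

[ʃəʐzəði]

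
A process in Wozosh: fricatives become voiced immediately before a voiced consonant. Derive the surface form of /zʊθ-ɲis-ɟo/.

The rule targets /θ/ (voiceless dental fricative), which sits before the trigger /ɲ/ (voiced).
The voiced dental fricative is [ð], so /θ/ → [ð].
The same rule applies at the second boundary: /s/ → [z] next to /ɟ/.

[zʊðɲizɟo]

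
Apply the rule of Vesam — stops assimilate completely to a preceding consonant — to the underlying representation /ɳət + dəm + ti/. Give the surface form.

/d/ is the segment targeted by the rule; it sits immediately after /t/, so it assimilates completely and surfaces as [t].
At the second juncture, /t/ likewise becomes [m] adjacent to /m/.

[ɳəttəmmi]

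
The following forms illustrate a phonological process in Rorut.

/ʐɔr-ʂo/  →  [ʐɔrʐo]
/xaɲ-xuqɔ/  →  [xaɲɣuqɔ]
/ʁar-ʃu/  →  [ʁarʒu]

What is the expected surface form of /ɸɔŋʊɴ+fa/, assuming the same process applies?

[ɸɔŋʊɴva]

The data show progressive voicing assimilation: /ʂ/ → [ʐ] after /r/; /x/ → [ɣ] after /ɲ/; /ʃ/ → [ʒ] after /r/. In each pair only voicing changes, matching the preceding consonant, while place and manner stay constant.
/f/ is a voiceless labiodental fricative. The preceding trigger /ɴ/ is voiced, so /f/ must become voiced as well.
The voiced labiodental fricative is [v], so /f/ → [v].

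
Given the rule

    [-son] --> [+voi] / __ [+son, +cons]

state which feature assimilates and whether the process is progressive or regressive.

The structural change is [+voi], and the conditioning segment [+son, +cons] (a sonorant consonant) is itself voiced, so the target comes to share the voicing of its neighbour — voicing assimilation.
Since the environment is written after the underscore, the trigger follows the target; the direction is regressive.

regressive voicing assimilation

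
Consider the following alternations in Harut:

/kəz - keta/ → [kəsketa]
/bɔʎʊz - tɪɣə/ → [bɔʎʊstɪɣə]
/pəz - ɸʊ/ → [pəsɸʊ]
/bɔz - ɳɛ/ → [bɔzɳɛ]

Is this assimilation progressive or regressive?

regressive

Comparing underlying and surface forms, /z/ → [s] is the alternation; the neighbouring /k/ is constant.
/z/ is voiced while /k/ is voiceless; the output [s] is voiceless, matching the trigger — so the feature that spreads is voicing.
The same holds elsewhere in the data: /z/ → [s] before /t/ (voiced → voiceless, matching voiceless); /z/ → [s] before /ɸ/ (voiced → voiceless, matching voiceless) — only voicing changes, and always toward the following segment.
No alternation appears in [bɔzɳɛ]: there the adjacent consonants already agree in voicing (/z/ and /ɳ/ are both voiced), so this form is consistent with the same rule.
The trigger is the following segment, so the direction is regressive (anticipatory).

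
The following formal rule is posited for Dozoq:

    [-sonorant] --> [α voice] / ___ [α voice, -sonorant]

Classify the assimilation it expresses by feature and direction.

regressive voicing assimilation

The rule copies [voice] from the environment onto the target, so the assimilating feature is voicing.
The conditioning segment sits to the right of the focus bar, meaning the trigger follows the segment that changes — regressive assimilation.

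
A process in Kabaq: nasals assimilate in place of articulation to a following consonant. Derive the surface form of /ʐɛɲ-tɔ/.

[ʐɛntɔ]

The rule targets /ɲ/ (voiced palatal nasal), which sits before the trigger /t/ (alveolar).
The voiced alveolar nasal is [n], so /ɲ/ → [n].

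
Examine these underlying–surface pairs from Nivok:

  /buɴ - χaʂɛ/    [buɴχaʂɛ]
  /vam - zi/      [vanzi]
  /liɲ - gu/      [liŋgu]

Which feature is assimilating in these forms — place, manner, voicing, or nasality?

The segment that alternates is /m/, which surfaces as [n] when adjacent to /z/.
The change bilabial → alveolar matches the place of the following /z/, identifying this as place assimilation.
Checking the remaining alternation: /ɲ/ → [ŋ] before /g/ (palatal → velar, matching velar) — only place changes, and always toward the following segment.
Nothing changes in [buɴχaʂɛ]: there the adjacent consonants already agree in place (/ɴ/ and /χ/ are both uvular), so this form is consistent with the same rule.

place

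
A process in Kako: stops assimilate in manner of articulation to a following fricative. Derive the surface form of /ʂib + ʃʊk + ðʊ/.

The rule targets /b/ (voiced bilabial stop), which sits before the trigger /ʃ/ (fricative).
The voiced bilabial fricative is [β], so /b/ → [β].
At the second juncture, /k/ likewise becomes [x] adjacent to /ð/.

[ʂiβʃʊxðʊ]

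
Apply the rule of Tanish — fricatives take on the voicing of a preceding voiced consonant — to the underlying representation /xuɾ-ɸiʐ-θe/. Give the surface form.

/ɸ/ is a voiceless bilabial fricative. The preceding trigger /ɾ/ is voiced, so /ɸ/ must become voiced as well.
Changing only its voicing to voiced gives [β] — the voiced bilabial fricative.
At the second juncture, /θ/ likewise becomes [ð] adjacent to /ʐ/.

[xuɾβiʐðe]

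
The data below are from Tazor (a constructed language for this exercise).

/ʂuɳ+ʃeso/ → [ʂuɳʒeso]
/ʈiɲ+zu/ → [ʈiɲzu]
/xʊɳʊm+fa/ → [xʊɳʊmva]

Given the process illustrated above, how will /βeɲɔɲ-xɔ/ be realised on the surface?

The data show progressive voicing assimilation: /ʃ/ → [ʒ] after /ɳ/; /f/ → [v] after /m/. In each pair only voicing changes, matching the preceding consonant, while place and manner stay constant.
No alternation appears in [ʈiɲzu]: there the adjacent consonants already agree in voicing (/z/ and /ɲ/ are both voiced), so this form is consistent with the same rule.
/x/ is a voiceless velar fricative. The preceding trigger /ɲ/ is voiced, so /x/ must become voiced as well.
Changing only its voicing to voiced gives [ɣ] — the voiced velar fricative.

[βeɲɔɲɣɔ]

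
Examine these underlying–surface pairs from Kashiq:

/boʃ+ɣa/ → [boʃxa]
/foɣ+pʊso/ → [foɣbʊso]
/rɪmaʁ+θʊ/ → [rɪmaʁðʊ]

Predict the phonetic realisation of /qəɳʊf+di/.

The data show progressive voicing assimilation: /ɣ/ → [x] after /ʃ/; /p/ → [b] after /ɣ/; /θ/ → [ð] after /ʁ/. In each pair only voicing changes, matching the preceding consonant, while place and manner stay constant.
/d/ is a voiced alveolar stop. The preceding trigger /f/ is voiceless, so /d/ must become voiceless as well.
Changing only its voicing to voiceless gives [t] — the voiceless alveolar stop.

[qəɳʊfti]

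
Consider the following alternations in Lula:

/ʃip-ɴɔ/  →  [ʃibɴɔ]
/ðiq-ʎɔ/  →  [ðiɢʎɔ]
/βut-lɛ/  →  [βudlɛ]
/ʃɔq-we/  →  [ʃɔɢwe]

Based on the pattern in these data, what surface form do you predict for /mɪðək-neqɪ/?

The data show regressive voicing assimilation: /p/ → [b] before /ɴ/; /q/ → [ɢ] before /ʎ/; /t/ → [d] before /l/; /q/ → [ɢ] before /w/. In each pair only voicing changes, matching the following consonant, while place and manner stay constant.
/k/ is a voiceless velar stop. The following trigger /n/ is voiced, so /k/ must become voiced as well.
A voiced velar stop is [g], so the surface segment is [g].

[mɪðəgneqɪ]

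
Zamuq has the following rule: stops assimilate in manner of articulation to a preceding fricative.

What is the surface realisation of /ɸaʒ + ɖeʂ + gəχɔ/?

The rule targets /ɖ/ (voiced retroflex stop), which sits after the trigger /ʒ/ (fricative).
A voiced retroflex fricative is [ʐ], so the surface segment is [ʐ].
At the second juncture, /g/ likewise becomes [ɣ] adjacent to /ʂ/.

[ɸaʒʐeʂɣəχɔ]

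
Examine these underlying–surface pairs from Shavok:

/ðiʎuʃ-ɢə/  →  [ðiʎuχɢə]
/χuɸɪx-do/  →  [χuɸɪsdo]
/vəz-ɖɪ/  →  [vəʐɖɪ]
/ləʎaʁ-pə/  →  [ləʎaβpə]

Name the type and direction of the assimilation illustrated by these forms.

regressive place assimilation

Comparing underlying and surface forms, /ʃ/ → [χ] is the alternation; the neighbouring /ɢ/ is constant.
/ʃ/ is postalveolar while /ɢ/ is uvular; the output [χ] is uvular, matching the trigger — so the feature that spreads is place.
Manner and voice are unchanged, so the assimilation is partial, not total.
Checking the remaining alternations: /x/ → [s] before /d/ (velar → alveolar, matching alveolar); /z/ → [ʐ] before /ɖ/ (alveolar → retroflex, matching retroflex); /ʁ/ → [β] before /p/ (uvular → bilabial, matching bilabial) — only place changes, and always toward the following segment.
Since the segment that changes precedes the conditioning segment, the assimilation is regressive.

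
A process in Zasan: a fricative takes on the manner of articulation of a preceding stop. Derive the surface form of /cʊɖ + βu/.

The rule targets /β/ (voiced bilabial fricative), which sits after the trigger /ɖ/ (stop).
A voiced bilabial stop is [b], so the surface segment is [b].

[cʊɖbu]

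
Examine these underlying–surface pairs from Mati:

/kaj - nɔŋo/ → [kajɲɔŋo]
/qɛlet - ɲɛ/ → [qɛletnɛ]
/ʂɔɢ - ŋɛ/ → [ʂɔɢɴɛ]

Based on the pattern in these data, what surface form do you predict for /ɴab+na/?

[ɴabma]

The data show progressive place assimilation: /n/ → [ɲ] after /j/; /ɲ/ → [n] after /t/; /ŋ/ → [ɴ] after /ɢ/. In each pair only place changes, matching the preceding consonant, while manner and voice stay constant.
/n/ is a voiced alveolar nasal. The preceding trigger /b/ is bilabial, so /n/ must become bilabial as well.
The voiced bilabial nasal is [m], so /n/ → [m].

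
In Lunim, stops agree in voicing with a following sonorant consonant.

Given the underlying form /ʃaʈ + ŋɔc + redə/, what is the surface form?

/ʈ/ is a voiceless retroflex stop. The following trigger /ŋ/ is voiced, so /ʈ/ must become voiced as well.
Changing only its voicing to voiced gives [ɖ] — the voiced retroflex stop.
The same rule applies at the second boundary: /c/ → [ɟ] next to /r/.

[ʃaɖŋɔɟredə]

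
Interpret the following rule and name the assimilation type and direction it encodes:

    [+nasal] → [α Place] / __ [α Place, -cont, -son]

The rule copies the place features (abbreviated [Place]) from the environment onto the target, so the assimilating feature is place.
The conditioning segment sits to the right of the focus bar, meaning the trigger follows the segment that changes — regressive assimilation.

regressive place assimilation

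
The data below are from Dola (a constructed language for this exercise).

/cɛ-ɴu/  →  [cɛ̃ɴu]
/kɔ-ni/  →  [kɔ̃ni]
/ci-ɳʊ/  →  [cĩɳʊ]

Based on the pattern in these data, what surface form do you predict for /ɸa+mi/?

[ɸãmi]

The data show regressive nasality assimilation (vowel nasalisation): /ɛ/ → [ɛ̃] before /ɴ/; /ɔ/ → [ɔ̃] before /n/; /i/ → [ĩ] before /ɳ/ — a vowel is nasalised by an immediately following nasal consonant.
/a/ sits next to the nasal /m/ and is therefore nasalised to [ã].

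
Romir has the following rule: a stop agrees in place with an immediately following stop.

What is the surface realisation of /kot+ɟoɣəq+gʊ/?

The rule targets /t/ (voiceless alveolar stop), which sits before the trigger /ɟ/ (palatal).
Changing only its place to palatal gives [c] — the voiceless palatal stop.
The same rule applies at the second boundary: /q/ → [k] next to /g/.

[kocɟoɣəkgʊ]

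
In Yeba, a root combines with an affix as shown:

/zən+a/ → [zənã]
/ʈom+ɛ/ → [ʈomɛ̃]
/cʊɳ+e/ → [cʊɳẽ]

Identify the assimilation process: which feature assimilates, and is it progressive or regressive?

The vowel /a/ surfaces as nasalised [ã] next to the preceding nasal /n/ — it has acquired the [+nasal] feature of its neighbour.
The other forms show the same pattern: /ɛ/ → [ɛ̃] after /m/; /e/ → [ẽ] after /ɳ/ — each time a vowel is nasalised next to a preceding nasal.
Because the conditioning nasal is to the left of the vowel that changes, the process is progressive (perseverative).

progressive nasality assimilation (vowel nasalisation)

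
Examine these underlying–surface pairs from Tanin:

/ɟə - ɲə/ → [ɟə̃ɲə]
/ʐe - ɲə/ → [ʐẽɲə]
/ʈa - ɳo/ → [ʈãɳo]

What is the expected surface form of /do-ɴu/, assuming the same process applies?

The data show regressive nasality assimilation (vowel nasalisation): /ə/ → [ə̃] before /ɲ/; /e/ → [ẽ] before /ɲ/; /a/ → [ã] before /ɳ/ — a vowel is nasalised by an immediately following nasal consonant.
The vowel /o/ is adjacent to the following nasal /ɴ/, so it acquires [+nasal] and surfaces as [õ].

[dõɴu]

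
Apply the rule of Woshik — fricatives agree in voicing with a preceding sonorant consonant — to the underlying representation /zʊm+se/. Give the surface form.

/s/ is a voiceless alveolar fricative. The preceding trigger /m/ is voiced, so /s/ must become voiced as well.
The voiced alveolar fricative is [z], so /s/ → [z].

[zʊmze]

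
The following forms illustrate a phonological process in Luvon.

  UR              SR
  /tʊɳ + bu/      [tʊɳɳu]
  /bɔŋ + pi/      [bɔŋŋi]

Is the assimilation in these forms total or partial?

total assimilation

Comparing underlying and surface forms, /b/ → [ɳ] is the alternation; the neighbouring /ɳ/ is constant.
The output [ɳ] is identical to the trigger /ɳ/ — every feature (place, manner, voicing) has been copied — so this is total assimilation.
The remaining alternation confirms this: /p/ → [ŋ] after /ŋ/ — in each case the output is a copy of the preceding consonant.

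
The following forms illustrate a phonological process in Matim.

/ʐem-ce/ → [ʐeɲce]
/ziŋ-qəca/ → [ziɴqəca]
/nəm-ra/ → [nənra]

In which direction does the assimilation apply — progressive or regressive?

The segment that alternates is /m/, which surfaces as [ɲ] when adjacent to /c/.
The change bilabial → palatal matches the place of the following /c/, identifying this as place assimilation.
Checking the remaining alternations: /ŋ/ → [ɴ] before /q/ (velar → uvular, matching uvular); /m/ → [n] before /r/ (bilabial → alveolar, matching alveolar) — only place changes, and always toward the following segment.
The trigger is the following segment, so the direction is regressive (anticipatory).

regressive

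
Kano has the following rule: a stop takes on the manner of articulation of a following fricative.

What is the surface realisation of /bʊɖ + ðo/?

[bʊʐðo]

/ɖ/ is a voiced retroflex stop. The following trigger /ð/ is a fricative, so /ɖ/ must become a fricative as well.
Changing only its manner to fricative gives [ʐ] — the voiced retroflex fricative.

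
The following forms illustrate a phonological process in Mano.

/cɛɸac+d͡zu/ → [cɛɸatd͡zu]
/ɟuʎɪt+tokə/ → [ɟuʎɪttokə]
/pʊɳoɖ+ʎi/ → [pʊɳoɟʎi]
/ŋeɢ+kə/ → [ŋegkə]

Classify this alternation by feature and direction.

regressive place assimilation

Comparing underlying and surface forms, /c/ → [t] is the alternation; the neighbouring /d͡z/ is constant.
/c/ is palatal while /d͡z/ is alveolar; the output [t] is alveolar, matching the trigger — so the feature that spreads is place.
Manner and voice are unchanged, so the assimilation is partial, not total.
The same holds elsewhere in the data: /ɖ/ → [ɟ] before /ʎ/ (retroflex → palatal, matching palatal); /ɢ/ → [g] before /k/ (uvular → velar, matching velar) — only place changes, and always toward the following segment.
Nothing changes in [ɟuʎɪttokə]: there the adjacent consonants already agree in place (/t/ and /t/ are both alveolar), so this form is consistent with the same rule.
Since the segment that changes precedes the conditioning segment, the assimilation is regressive.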